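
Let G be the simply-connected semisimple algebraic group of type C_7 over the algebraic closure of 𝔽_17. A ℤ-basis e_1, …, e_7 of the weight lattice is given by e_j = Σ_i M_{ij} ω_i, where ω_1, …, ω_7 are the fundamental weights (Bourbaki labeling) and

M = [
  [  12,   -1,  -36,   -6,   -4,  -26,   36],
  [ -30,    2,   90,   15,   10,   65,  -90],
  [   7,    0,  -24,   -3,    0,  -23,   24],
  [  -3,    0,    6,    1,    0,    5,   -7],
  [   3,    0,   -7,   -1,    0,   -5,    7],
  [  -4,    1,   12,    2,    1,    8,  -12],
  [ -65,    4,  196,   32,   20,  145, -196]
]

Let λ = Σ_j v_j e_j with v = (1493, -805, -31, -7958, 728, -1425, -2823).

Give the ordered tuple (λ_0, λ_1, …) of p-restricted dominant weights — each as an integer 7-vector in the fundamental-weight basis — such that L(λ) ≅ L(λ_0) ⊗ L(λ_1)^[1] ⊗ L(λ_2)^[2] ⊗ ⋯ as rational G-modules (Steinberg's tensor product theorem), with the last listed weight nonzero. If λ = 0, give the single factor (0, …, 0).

In the fundamental-weight basis, λ has coordinates c = M·v (v = (1493, -805, -31, -7958, 728, -1425, -2823)):
  c_1 = 12·1493 + (-1)·(-805) + (-36)·(-31) + (-6)·(-7958) + (-4)·(728) + (-26)·(-1425) + (36)·(-2823) = 95
  c_2 = (-30)·(1493) + (2)·(-805) + (90)·(-31) + (15)·(-7958) + 10·728 + (65)·(-1425) + (-90)·(-2823) = 165
  c_3 = 7·1493 + (0)·(-805) + (-24)·(-31) + (-3)·(-7958) + 0·728 + (-23)·(-1425) + (24)·(-2823) = 92
  c_4 = (-3)·(1493) + (0)·(-805) + (6)·(-31) + (1)·(-7958) + 0·728 + (5)·(-1425) + (-7)·(-2823) = 13
  c_5 = 3·1493 + (0)·(-805) + (-7)·(-31) + (-1)·(-7958) + 0·728 + (-5)·(-1425) + (7)·(-2823) = 18
  c_6 = (-4)·(1493) + (1)·(-805) + (12)·(-31) + (2)·(-7958) + 1·728 + (8)·(-1425) + (-12)·(-2823) = 139
  c_7 = (-65)·(1493) + (4)·(-805) + (196)·(-31) + (32)·(-7958) + 20·728 + (145)·(-1425) + (-196)·(-2823) = 246
p = 17; digits c_i = Σ_j d_{ij}·17^j, 0 ≤ d_{ij} < 17:
  c_1 = 95 = 10·17^0 + 5·17^1
  c_2 = 165 = 12·17^0 + 9·17^1
  c_3 = 92 = 7·17^0 + 5·17^1
  c_4 = 13 = 13·17^0
  c_5 = 18 = 1·17^0 + 1·17^1
  c_6 = 139 = 3·17^0 + 8·17^1
  c_7 = 246 = 8·17^0 + 14·17^1
p-restricted factor λ_0 = (10, 12, 7, 13, 1, 3, 8)
p-restricted factor λ_1 = (5, 9, 5, 0, 1, 8, 14)

((10, 12, 7, 13, 1, 3, 8), (5, 9, 5, 0, 1, 8, 14))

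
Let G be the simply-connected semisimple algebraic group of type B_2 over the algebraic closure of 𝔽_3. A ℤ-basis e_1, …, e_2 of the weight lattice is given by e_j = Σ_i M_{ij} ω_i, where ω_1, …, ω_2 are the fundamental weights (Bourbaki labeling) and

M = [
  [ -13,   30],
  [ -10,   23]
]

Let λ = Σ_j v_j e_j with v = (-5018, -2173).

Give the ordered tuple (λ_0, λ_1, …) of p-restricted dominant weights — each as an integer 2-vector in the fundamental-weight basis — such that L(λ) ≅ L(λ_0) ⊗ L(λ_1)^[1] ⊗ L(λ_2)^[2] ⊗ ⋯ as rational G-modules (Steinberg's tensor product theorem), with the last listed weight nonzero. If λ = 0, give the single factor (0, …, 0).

((2, 0), (2, 1), (1, 1), (1, 1), (0, 2))

In the fundamental-weight basis, λ has coordinates c = M·v (v = (-5018, -2173)):
  c_1 = (-13)·(-5018) + (30)·(-2173) = 44
  c_2 = (-10)·(-5018) + (23)·(-2173) = 201
p = 3; digits c_i = Σ_j d_{ij}·3^j, 0 ≤ d_{ij} < 3:
  c_1 = 44 = 2·3^0 + 2·3^1 + 1·3^2 + 1·3^3
  c_2 = 201 = 0·3^0 + 1·3^1 + 1·3^2 + 1·3^3 + 2·3^4
Factor λ_0 = (2, 0)
Factor λ_1 = (2, 1)
Factor λ_2 = (1, 1)
Factor λ_3 = (1, 1)
Factor λ_4 = (0, 2)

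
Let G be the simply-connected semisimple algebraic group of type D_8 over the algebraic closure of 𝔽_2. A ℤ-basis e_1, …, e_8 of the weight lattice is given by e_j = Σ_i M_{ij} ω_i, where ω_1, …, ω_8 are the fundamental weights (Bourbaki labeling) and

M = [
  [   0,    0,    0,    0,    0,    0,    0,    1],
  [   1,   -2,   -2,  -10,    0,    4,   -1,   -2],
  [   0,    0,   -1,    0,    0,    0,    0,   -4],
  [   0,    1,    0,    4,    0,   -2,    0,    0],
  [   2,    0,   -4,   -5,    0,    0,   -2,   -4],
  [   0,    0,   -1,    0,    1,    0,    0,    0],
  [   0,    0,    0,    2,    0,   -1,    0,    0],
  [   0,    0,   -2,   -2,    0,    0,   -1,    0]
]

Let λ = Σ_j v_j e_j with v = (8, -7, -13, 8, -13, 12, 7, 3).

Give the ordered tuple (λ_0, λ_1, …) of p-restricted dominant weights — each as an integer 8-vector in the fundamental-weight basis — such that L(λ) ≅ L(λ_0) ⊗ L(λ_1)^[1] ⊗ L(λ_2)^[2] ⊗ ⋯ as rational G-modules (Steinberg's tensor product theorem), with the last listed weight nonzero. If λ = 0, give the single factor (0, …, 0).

((1, 1, 1, 1, 0, 0, 0, 1), (1, 1, 0, 0, 1, 0, 0, 1), (0, 0, 0, 0, 0, 0, 1, 0))

In the fundamental-weight basis, λ has coordinates c = M·v (v = (8, -7, -13, 8, -13, 12, 7, 3)):
  c_1 = 0*8 + 0*-7 + 0*-13 + 0*8 + 0*-13 + 0*12 + 0*7 + 1*3 = 3
  c_2 = 1*8 + -2*-7 + -2*-13 + -10*8 + 0*-13 + 4*12 + -1*7 + -2*3 = 3
  c_3 = 0*8 + 0*-7 + -1*-13 + 0*8 + 0*-13 + 0*12 + 0*7 + -4*3 = 1
  c_4 = 0*8 + 1*-7 + 0*-13 + 4*8 + 0*-13 + -2*12 + 0*7 + 0*3 = 1
  c_5 = 2*8 + 0*-7 + -4*-13 + -5*8 + 0*-13 + 0*12 + -2*7 + -4*3 = 2
  c_6 = 0*8 + 0*-7 + -1*-13 + 0*8 + 1*-13 + 0*12 + 0*7 + 0*3 = 0
  c_7 = 0*8 + 0*-7 + 0*-13 + 2*8 + 0*-13 + -1*12 + 0*7 + 0*3 = 4
  c_8 = 0*8 + 0*-7 + -2*-13 + -2*8 + 0*-13 + 0*12 + -1*7 + 0*3 = 3
Base-2 expansion of each c_i:
  c_1 = 3 = 1·2^0 + 1·2^1
  c_2 = 3 = 1·2^0 + 1·2^1
  c_3 = 1 = 1·2^0
  c_4 = 1 = 1·2^0
  c_5 = 2 = 0·2^0 + 1·2^1
  c_6 = 0
  c_7 = 4 = 0·2^0 + 0·2^1 + 1·2^2
  c_8 = 3 = 1·2^0 + 1·2^1
p-restricted factor λ_0 = (1, 1, 1, 1, 0, 0, 0, 1)
p-restricted factor λ_1 = (1, 1, 0, 0, 1, 0, 0, 1)
p-restricted factor λ_2 = (0, 0, 0, 0, 0, 0, 1, 0)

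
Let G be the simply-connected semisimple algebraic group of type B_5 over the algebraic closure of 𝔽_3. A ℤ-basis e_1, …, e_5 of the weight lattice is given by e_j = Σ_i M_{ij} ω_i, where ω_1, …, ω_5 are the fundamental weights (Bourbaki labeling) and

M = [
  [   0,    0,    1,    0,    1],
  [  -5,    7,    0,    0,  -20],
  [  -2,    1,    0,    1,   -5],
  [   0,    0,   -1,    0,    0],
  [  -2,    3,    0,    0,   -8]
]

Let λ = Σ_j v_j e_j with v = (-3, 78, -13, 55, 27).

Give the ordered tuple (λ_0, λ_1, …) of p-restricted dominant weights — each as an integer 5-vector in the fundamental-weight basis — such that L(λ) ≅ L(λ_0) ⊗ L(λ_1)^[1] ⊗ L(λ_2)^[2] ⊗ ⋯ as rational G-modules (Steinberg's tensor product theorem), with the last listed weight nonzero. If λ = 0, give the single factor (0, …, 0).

((2, 0, 1, 1, 0), (1, 1, 1, 1, 2), (1, 2, 0, 1, 2))

ω-coordinates c = M·v, v = (-3, 78, -13, 55, 27):
  c_1 = (0)·(-3) + (0)·(78) + (1)·(-13) + (0)·(55) + (1)·(27) = 14
  c_2 = (-5)·(-3) + (7)·(78) + (0)·(-13) + (0)·(55) + (-20)·(27) = 21
  c_3 = (-2)·(-3) + (1)·(78) + (0)·(-13) + (1)·(55) + (-5)·(27) = 4
  c_4 = (0)·(-3) + (0)·(78) + (-1)·(-13) + (0)·(55) + (0)·(27) = 13
  c_5 = (-2)·(-3) + (3)·(78) + (0)·(-13) + (0)·(55) + (-8)·(27) = 24
p = 3; digits c_i = Σ_j d_{ij}·3^j, 0 ≤ d_{ij} < 3:
  c_1 = 14 = 2·3^0 + 1·3^1 + 1·3^2
  c_2 = 21 = 0·3^0 + 1·3^1 + 2·3^2
  c_3 = 4 = 1·3^0 + 1·3^1
  c_4 = 13 = 1·3^0 + 1·3^1 + 1·3^2
  c_5 = 24 = 0·3^0 + 2·3^1 + 2·3^2
p-restricted factor λ_0 = (2, 0, 1, 1, 0)
p-restricted factor λ_1 = (1, 1, 1, 1, 2)
p-restricted factor λ_2 = (1, 2, 0, 1, 2)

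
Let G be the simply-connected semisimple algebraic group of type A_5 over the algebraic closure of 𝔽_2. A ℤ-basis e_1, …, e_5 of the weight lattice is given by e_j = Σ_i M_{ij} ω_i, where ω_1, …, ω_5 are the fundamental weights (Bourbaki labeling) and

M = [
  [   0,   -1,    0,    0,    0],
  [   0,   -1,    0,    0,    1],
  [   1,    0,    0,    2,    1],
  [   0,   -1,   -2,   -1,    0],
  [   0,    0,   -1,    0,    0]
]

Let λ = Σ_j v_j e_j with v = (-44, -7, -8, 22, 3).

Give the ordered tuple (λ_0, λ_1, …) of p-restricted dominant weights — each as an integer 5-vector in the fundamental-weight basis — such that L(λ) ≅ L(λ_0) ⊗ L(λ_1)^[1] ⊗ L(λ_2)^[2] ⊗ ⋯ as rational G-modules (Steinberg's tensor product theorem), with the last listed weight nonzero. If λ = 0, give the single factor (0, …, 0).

In the fundamental-weight basis, λ has coordinates c = M·v (v = (-44, -7, -8, 22, 3)):
  c_1 = 0*-44 + -1*-7 + 0*-8 + 0*22 + 0*3 = 7
  c_2 = 0*-44 + -1*-7 + 0*-8 + 0*22 + 1*3 = 10
  c_3 = 1*-44 + 0*-7 + 0*-8 + 2*22 + 1*3 = 3
  c_4 = 0*-44 + -1*-7 + -2*-8 + -1*22 + 0*3 = 1
  c_5 = 0*-44 + 0*-7 + -1*-8 + 0*22 + 0*3 = 8
Base-2 expansion of each c_i:
  c_1 = 7 = 1·2^0 + 1·2^1 + 1·2^2
  c_2 = 10 = 0·2^0 + 1·2^1 + 0·2^2 + 1·2^3
  c_3 = 3 = 1·2^0 + 1·2^1
  c_4 = 1 = 1·2^0
  c_5 = 8 = 0·2^0 + 0·2^1 + 0·2^2 + 1·2^3
Factor λ_0 = (1, 0, 1, 1, 0)
Factor λ_1 = (1, 1, 1, 0, 0)
Factor λ_2 = (1, 0, 0, 0, 0)
Factor λ_3 = (0, 1, 0, 0, 1)

((1, 0, 1, 1, 0), (1, 1, 1, 0, 0), (1, 0, 0, 0, 0), (0, 1, 0, 0, 1))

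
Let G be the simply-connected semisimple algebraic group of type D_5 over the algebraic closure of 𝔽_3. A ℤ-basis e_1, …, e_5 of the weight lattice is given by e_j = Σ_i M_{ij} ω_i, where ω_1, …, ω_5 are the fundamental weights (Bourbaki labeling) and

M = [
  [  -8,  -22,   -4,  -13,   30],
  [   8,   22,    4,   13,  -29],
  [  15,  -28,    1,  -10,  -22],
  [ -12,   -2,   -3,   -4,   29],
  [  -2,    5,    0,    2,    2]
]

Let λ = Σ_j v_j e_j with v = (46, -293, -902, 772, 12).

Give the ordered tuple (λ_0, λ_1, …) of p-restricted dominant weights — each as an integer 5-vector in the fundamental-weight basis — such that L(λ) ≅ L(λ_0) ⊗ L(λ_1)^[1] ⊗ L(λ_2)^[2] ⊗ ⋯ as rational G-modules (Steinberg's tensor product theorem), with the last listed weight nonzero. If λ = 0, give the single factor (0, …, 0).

ω-coordinates c = M·v, v = (46, -293, -902, 772, 12):
  c_1 = (-8)·(46) + (-22)·(-293) + (-4)·(-902) + (-13)·(772) + 30·12 = 10
  c_2 = 8·46 + (22)·(-293) + (4)·(-902) + 13·772 + (-29)·(12) = 2
  c_3 = 15·46 + (-28)·(-293) + (1)·(-902) + (-10)·(772) + (-22)·(12) = 8
  c_4 = (-12)·(46) + (-2)·(-293) + (-3)·(-902) + (-4)·(772) + 29·12 = 0
  c_5 = (-2)·(46) + (5)·(-293) + (0)·(-902) + 2·772 + 2·12 = 11
p = 3; digits c_i = Σ_j d_{ij}·3^j, 0 ≤ d_{ij} < 3:
  c_1 = 10 = 1·3^0 + 0·3^1 + 1·3^2
  c_2 = 2 = 2·3^0
  c_3 = 8 = 2·3^0 + 2·3^1
  c_4 = 0
  c_5 = 11 = 2·3^0 + 0·3^1 + 1·3^2
p-restricted factor λ_0 = (1, 2, 2, 0, 2)
p-restricted factor λ_1 = (0, 0, 2, 0, 0)
p-restricted factor λ_2 = (1, 0, 0, 0, 1)

((1, 2, 2, 0, 2), (0, 0, 2, 0, 0), (1, 0, 0, 0, 1))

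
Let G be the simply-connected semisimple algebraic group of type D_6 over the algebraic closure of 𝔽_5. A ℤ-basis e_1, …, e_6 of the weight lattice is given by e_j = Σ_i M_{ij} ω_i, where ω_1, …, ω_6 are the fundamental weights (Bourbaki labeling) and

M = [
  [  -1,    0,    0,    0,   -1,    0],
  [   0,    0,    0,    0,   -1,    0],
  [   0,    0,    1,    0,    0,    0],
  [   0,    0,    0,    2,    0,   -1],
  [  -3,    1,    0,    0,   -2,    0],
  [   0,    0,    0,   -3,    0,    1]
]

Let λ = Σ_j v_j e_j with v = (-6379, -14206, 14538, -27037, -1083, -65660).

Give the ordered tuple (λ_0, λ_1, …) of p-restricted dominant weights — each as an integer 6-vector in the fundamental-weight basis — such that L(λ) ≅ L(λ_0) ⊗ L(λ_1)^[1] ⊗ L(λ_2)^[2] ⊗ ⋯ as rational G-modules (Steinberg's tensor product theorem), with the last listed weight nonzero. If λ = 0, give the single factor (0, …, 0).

((2, 3, 3, 1, 2, 1), (2, 1, 2, 2, 4, 0), (3, 3, 1, 3, 3, 3), (4, 3, 1, 2, 1, 3), (1, 1, 3, 3, 1, 4), (2, 0, 4, 3, 2, 4))

Change of basis e → ω: c = M·v where v = (-6379, -14206, 14538, -27037, -1083, -65660):
  c_1 = -1*-6379 + 0*-14206 + 0*14538 + 0*-27037 + -1*-1083 + 0*-65660 = 7462
  c_2 = 0*-6379 + 0*-14206 + 0*14538 + 0*-27037 + -1*-1083 + 0*-65660 = 1083
  c_3 = 0*-6379 + 0*-14206 + 1*14538 + 0*-27037 + 0*-1083 + 0*-65660 = 14538
  c_4 = 0*-6379 + 0*-14206 + 0*14538 + 2*-27037 + 0*-1083 + -1*-65660 = 11586
  c_5 = -3*-6379 + 1*-14206 + 0*14538 + 0*-27037 + -2*-1083 + 0*-65660 = 7097
  c_6 = 0*-6379 + 0*-14206 + 0*14538 + -3*-27037 + 0*-1083 + 1*-65660 = 15451
Base-5 expansion of each c_i:
  c_1 = 7462 = 2·5^0 + 2·5^1 + 3·5^2 + 4·5^3 + 1·5^4 + 2·5^5
  c_2 = 1083 = 3·5^0 + 1·5^1 + 3·5^2 + 3·5^3 + 1·5^4
  c_3 = 14538 = 3·5^0 + 2·5^1 + 1·5^2 + 1·5^3 + 3·5^4 + 4·5^5
  c_4 = 11586 = 1·5^0 + 2·5^1 + 3·5^2 + 2·5^3 + 3·5^4 + 3·5^5
  c_5 = 7097 = 2·5^0 + 4·5^1 + 3·5^2 + 1·5^3 + 1·5^4 + 2·5^5
  c_6 = 15451 = 1·5^0 + 0·5^1 + 3·5^2 + 3·5^3 + 4·5^4 + 4·5^5
Factor λ_0 = (2, 3, 3, 1, 2, 1)
Factor λ_1 = (2, 1, 2, 2, 4, 0)
Factor λ_2 = (3, 3, 1, 3, 3, 3)
Factor λ_3 = (4, 3, 1, 2, 1, 3)
Factor λ_4 = (1, 1, 3, 3, 1, 4)
Factor λ_5 = (2, 0, 4, 3, 2, 4)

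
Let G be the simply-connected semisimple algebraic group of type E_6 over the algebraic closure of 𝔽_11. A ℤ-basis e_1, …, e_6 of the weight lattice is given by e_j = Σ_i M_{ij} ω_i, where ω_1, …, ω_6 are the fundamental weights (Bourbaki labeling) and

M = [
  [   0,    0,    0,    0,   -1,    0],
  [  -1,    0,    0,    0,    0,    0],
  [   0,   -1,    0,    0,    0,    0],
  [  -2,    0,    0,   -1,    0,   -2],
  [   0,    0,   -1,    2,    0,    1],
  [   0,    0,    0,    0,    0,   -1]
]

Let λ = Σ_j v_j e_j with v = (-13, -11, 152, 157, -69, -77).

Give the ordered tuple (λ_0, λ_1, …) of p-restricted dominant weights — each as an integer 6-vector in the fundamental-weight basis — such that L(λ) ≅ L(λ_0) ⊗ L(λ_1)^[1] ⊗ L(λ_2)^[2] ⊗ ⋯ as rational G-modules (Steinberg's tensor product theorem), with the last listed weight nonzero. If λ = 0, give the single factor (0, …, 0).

((3, 2, 0, 1, 8, 0), (6, 1, 1, 2, 7, 7))

Converting to the ω-basis (c_i = row i of M dotted with v = (-13, -11, 152, 157, -69, -77)):
  c_1 = (0)·(-13) + (0)·(-11) + 0·152 + 0·157 + (-1)·(-69) + (0)·(-77) = 69
  c_2 = (-1)·(-13) + (0)·(-11) + 0·152 + 0·157 + (0)·(-69) + (0)·(-77) = 13
  c_3 = (0)·(-13) + (-1)·(-11) + 0·152 + 0·157 + (0)·(-69) + (0)·(-77) = 11
  c_4 = (-2)·(-13) + (0)·(-11) + 0·152 + (-1)·(157) + (0)·(-69) + (-2)·(-77) = 23
  c_5 = (0)·(-13) + (0)·(-11) + (-1)·(152) + 2·157 + (0)·(-69) + (1)·(-77) = 85
  c_6 = (0)·(-13) + (0)·(-11) + 0·152 + 0·157 + (0)·(-69) + (-1)·(-77) = 77
p = 11; digits c_i = Σ_j d_{ij}·11^j, 0 ≤ d_{ij} < 11:
  c_1 = 69 = 3·11^0 + 6·11^1
  c_2 = 13 = 2·11^0 + 1·11^1
  c_3 = 11 = 0·11^0 + 1·11^1
  c_4 = 23 = 1·11^0 + 2·11^1
  c_5 = 85 = 8·11^0 + 7·11^1
  c_6 = 77 = 0·11^0 + 7·11^1
λ_0 = (3, 2, 0, 1, 8, 0)
λ_1 = (6, 1, 1, 2, 7, 7)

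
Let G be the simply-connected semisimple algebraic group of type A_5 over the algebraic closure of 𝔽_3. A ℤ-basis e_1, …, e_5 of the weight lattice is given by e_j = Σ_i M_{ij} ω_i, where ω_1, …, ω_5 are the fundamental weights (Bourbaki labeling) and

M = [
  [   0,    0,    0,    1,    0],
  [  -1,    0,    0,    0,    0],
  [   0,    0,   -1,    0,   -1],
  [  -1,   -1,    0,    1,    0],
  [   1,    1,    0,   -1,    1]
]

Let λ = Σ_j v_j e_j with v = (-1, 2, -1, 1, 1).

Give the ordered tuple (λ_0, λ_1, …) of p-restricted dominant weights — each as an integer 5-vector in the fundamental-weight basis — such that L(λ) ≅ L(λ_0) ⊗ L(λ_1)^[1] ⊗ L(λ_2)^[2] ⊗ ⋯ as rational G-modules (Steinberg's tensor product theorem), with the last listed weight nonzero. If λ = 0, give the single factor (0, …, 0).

Converting to the ω-basis (c_i = row i of M dotted with v = (-1, 2, -1, 1, 1)):
  c_1 = (0)·(-1) + 0·2 + (0)·(-1) + 1·1 + 0·1 = 1
  c_2 = (-1)·(-1) + 0·2 + (0)·(-1) + 0·1 + 0·1 = 1
  c_3 = (0)·(-1) + 0·2 + (-1)·(-1) + 0·1 + (-1)·(1) = 0
  c_4 = (-1)·(-1) + (-1)·(2) + (0)·(-1) + 1·1 + 0·1 = 0
  c_5 = (1)·(-1) + 1·2 + (0)·(-1) + (-1)·(1) + 1·1 = 1
Writing each c_i in base p = 3:
  c_1 = 1 = 1·3^0
  c_2 = 1 = 1·3^0
  c_3 = 0
  c_4 = 0
  c_5 = 1 = 1·3^0
λ_0 = (1, 1, 0, 0, 1)

((1, 1, 0, 0, 1),)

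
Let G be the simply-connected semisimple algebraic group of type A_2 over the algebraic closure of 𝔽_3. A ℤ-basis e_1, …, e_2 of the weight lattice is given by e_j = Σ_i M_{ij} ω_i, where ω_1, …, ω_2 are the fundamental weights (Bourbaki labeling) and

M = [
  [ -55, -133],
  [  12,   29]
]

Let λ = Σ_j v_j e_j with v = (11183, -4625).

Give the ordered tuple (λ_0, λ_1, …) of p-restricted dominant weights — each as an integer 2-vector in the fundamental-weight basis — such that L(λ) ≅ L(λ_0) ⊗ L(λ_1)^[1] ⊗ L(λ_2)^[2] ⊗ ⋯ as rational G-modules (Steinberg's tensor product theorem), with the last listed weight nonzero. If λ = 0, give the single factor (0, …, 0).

In the fundamental-weight basis, λ has coordinates c = M·v (v = (11183, -4625)):
  c_1 = -55*11183 + -133*-4625 = 60
  c_2 = 12*11183 + 29*-4625 = 71
Base-3 expansion of each c_i:
  c_1 = 60 = 0·3^0 + 2·3^1 + 0·3^2 + 2·3^3
  c_2 = 71 = 2·3^0 + 2·3^1 + 1·3^2 + 2·3^3
p-restricted factor λ_0 = (0, 2)
p-restricted factor λ_1 = (2, 2)
p-restricted factor λ_2 = (0, 1)
p-restricted factor λ_3 = (2, 2)

((0, 2), (2, 2), (0, 1), (2, 2))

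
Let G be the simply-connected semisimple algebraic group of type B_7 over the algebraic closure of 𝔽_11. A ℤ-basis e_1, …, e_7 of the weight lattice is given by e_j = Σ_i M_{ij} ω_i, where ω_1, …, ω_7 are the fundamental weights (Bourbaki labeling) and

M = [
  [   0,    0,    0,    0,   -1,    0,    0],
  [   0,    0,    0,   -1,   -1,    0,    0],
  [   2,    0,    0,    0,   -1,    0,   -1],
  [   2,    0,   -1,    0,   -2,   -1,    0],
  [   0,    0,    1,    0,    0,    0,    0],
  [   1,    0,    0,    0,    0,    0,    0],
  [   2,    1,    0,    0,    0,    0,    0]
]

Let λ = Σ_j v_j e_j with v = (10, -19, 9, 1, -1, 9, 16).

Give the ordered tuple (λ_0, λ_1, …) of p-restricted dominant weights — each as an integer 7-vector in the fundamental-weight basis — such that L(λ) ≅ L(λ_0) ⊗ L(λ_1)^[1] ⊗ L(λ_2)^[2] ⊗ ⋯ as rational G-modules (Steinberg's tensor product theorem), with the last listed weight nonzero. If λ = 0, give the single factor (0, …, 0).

In the fundamental-weight basis, λ has coordinates c = M·v (v = (10, -19, 9, 1, -1, 9, 16)):
  c_1 = (0)·(10) + (0)·(-19) + (0)·(9) + (0)·(1) + (-1)·(-1) + (0)·(9) + (0)·(16) = 1
  c_2 = (0)·(10) + (0)·(-19) + (0)·(9) + (-1)·(1) + (-1)·(-1) + (0)·(9) + (0)·(16) = 0
  c_3 = (2)·(10) + (0)·(-19) + (0)·(9) + (0)·(1) + (-1)·(-1) + (0)·(9) + (-1)·(16) = 5
  c_4 = (2)·(10) + (0)·(-19) + (-1)·(9) + (0)·(1) + (-2)·(-1) + (-1)·(9) + (0)·(16) = 4
  c_5 = (0)·(10) + (0)·(-19) + (1)·(9) + (0)·(1) + (0)·(-1) + (0)·(9) + (0)·(16) = 9
  c_6 = (1)·(10) + (0)·(-19) + (0)·(9) + (0)·(1) + (0)·(-1) + (0)·(9) + (0)·(16) = 10
  c_7 = (2)·(10) + (1)·(-19) + (0)·(9) + (0)·(1) + (0)·(-1) + (0)·(9) + (0)·(16) = 1
p = 11; digits c_i = Σ_j d_{ij}·11^j, 0 ≤ d_{ij} < 11:
  c_1 = 1 = 1·11^0
  c_2 = 0
  c_3 = 5 = 5·11^0
  c_4 = 4 = 4·11^0
  c_5 = 9 = 9·11^0
  c_6 = 10 = 10·11^0
  c_7 = 1 = 1·11^0
λ_0 = (1, 0, 5, 4, 9, 10, 1)

((1, 0, 5, 4, 9, 10, 1),)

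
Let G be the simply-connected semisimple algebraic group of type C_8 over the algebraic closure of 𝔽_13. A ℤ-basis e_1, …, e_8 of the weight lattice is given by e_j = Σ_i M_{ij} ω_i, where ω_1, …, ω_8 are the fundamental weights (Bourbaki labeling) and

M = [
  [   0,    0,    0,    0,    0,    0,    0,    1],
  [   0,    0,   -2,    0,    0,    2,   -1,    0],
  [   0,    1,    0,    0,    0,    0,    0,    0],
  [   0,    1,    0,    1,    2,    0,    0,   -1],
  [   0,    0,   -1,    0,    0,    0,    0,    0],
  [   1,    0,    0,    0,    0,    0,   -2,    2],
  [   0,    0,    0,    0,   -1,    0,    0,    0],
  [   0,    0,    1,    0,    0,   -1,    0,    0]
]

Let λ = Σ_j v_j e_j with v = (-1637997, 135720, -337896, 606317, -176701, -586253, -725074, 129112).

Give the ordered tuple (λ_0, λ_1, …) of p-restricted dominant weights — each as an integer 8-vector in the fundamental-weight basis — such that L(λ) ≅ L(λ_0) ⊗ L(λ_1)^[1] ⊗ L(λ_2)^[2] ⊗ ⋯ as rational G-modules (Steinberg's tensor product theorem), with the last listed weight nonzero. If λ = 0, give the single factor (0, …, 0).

((9, 2, 0, 4, 0, 6, 5, 5), (12, 3, 1, 8, 5, 5, 7, 7), (9, 12, 10, 1, 10, 0, 5, 0), (6, 12, 9, 1, 10, 6, 2, 9), (4, 7, 4, 9, 11, 2, 6, 8))

Converting to the ω-basis (c_i = row i of M dotted with v = (-1637997, 135720, -337896, 606317, -176701, -586253, -725074, 129112)):
  c_1 = (0)·(-1637997) + 0·135720 + (0)·(-337896) + 0·606317 + (0)·(-176701) + (0)·(-586253) + (0)·(-725074) + 1·129112 = 129112
  c_2 = (0)·(-1637997) + 0·135720 + (-2)·(-337896) + 0·606317 + (0)·(-176701) + (2)·(-586253) + (-1)·(-725074) + 0·129112 = 228360
  c_3 = (0)·(-1637997) + 1·135720 + (0)·(-337896) + 0·606317 + (0)·(-176701) + (0)·(-586253) + (0)·(-725074) + 0·129112 = 135720
  c_4 = (0)·(-1637997) + 1·135720 + (0)·(-337896) + 1·606317 + (2)·(-176701) + (0)·(-586253) + (0)·(-725074) + (-1)·(129112) = 259523
  c_5 = (0)·(-1637997) + 0·135720 + (-1)·(-337896) + 0·606317 + (0)·(-176701) + (0)·(-586253) + (0)·(-725074) + 0·129112 = 337896
  c_6 = (1)·(-1637997) + 0·135720 + (0)·(-337896) + 0·606317 + (0)·(-176701) + (0)·(-586253) + (-2)·(-725074) + 2·129112 = 70375
  c_7 = (0)·(-1637997) + 0·135720 + (0)·(-337896) + 0·606317 + (-1)·(-176701) + (0)·(-586253) + (0)·(-725074) + 0·129112 = 176701
  c_8 = (0)·(-1637997) + 0·135720 + (1)·(-337896) + 0·606317 + (0)·(-176701) + (-1)·(-586253) + (0)·(-725074) + 0·129112 = 248357
Base-13 expansion of each c_i:
  c_1 = 129112 = 9·13^0 + 12·13^1 + 9·13^2 + 6·13^3 + 4·13^4
  c_2 = 228360 = 2·13^0 + 3·13^1 + 12·13^2 + 12·13^3 + 7·13^4
  c_3 = 135720 = 0·13^0 + 1·13^1 + 10·13^2 + 9·13^3 + 4·13^4
  c_4 = 259523 = 4·13^0 + 8·13^1 + 1·13^2 + 1·13^3 + 9·13^4
  c_5 = 337896 = 0·13^0 + 5·13^1 + 10·13^2 + 10·13^3 + 11·13^4
  c_6 = 70375 = 6·13^0 + 5·13^1 + 0·13^2 + 6·13^3 + 2·13^4
  c_7 = 176701 = 5·13^0 + 7·13^1 + 5·13^2 + 2·13^3 + 6·13^4
  c_8 = 248357 = 5·13^0 + 7·13^1 + 0·13^2 + 9·13^3 + 8·13^4
p-restricted factor λ_0 = (9, 2, 0, 4, 0, 6, 5, 5)
p-restricted factor λ_1 = (12, 3, 1, 8, 5, 5, 7, 7)
p-restricted factor λ_2 = (9, 12, 10, 1, 10, 0, 5, 0)
p-restricted factor λ_3 = (6, 12, 9, 1, 10, 6, 2, 9)
p-restricted factor λ_4 = (4, 7, 4, 9, 11, 2, 6, 8)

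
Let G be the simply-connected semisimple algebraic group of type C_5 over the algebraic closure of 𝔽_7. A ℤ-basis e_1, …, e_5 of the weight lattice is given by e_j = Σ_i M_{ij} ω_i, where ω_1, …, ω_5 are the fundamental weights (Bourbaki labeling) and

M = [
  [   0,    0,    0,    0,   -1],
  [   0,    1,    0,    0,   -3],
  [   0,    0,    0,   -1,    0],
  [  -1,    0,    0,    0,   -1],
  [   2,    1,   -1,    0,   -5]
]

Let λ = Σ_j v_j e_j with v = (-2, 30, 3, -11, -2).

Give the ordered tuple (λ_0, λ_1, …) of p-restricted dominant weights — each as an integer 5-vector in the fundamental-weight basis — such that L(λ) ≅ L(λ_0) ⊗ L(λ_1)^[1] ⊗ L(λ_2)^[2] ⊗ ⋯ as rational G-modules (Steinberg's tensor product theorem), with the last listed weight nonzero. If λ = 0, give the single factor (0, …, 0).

In the fundamental-weight basis, λ has coordinates c = M·v (v = (-2, 30, 3, -11, -2)):
  c_1 = (0)·(-2) + 0·30 + 0·3 + (0)·(-11) + (-1)·(-2) = 2
  c_2 = (0)·(-2) + 1·30 + 0·3 + (0)·(-11) + (-3)·(-2) = 36
  c_3 = (0)·(-2) + 0·30 + 0·3 + (-1)·(-11) + (0)·(-2) = 11
  c_4 = (-1)·(-2) + 0·30 + 0·3 + (0)·(-11) + (-1)·(-2) = 4
  c_5 = (2)·(-2) + 1·30 + (-1)·(3) + (0)·(-11) + (-5)·(-2) = 33
p = 7; digits c_i = Σ_j d_{ij}·7^j, 0 ≤ d_{ij} < 7:
  c_1 = 2 = 2·7^0
  c_2 = 36 = 1·7^0 + 5·7^1
  c_3 = 11 = 4·7^0 + 1·7^1
  c_4 = 4 = 4·7^0
  c_5 = 33 = 5·7^0 + 4·7^1
Factor λ_0 = (2, 1, 4, 4, 5)
Factor λ_1 = (0, 5, 1, 0, 4)

((2, 1, 4, 4, 5), (0, 5, 1, 0, 4))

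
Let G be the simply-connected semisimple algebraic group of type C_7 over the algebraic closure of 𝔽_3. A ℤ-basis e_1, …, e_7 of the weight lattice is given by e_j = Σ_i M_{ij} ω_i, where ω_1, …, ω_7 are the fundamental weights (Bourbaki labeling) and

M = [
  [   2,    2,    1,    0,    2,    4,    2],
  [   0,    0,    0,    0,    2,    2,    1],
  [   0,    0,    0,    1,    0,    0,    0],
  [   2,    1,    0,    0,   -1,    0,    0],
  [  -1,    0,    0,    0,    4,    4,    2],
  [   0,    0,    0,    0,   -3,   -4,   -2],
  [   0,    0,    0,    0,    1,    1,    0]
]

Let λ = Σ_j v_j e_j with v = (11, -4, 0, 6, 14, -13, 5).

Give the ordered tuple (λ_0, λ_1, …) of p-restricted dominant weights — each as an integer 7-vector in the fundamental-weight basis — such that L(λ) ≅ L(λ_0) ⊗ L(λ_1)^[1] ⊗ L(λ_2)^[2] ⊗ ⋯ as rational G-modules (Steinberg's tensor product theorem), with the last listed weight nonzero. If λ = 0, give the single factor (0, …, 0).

((0, 1, 0, 1, 0, 0, 1), (0, 2, 2, 1, 1, 0, 0))

Compute c_i = Σ_j M_{ij} v_j with v = (11, -4, 0, 6, 14, -13, 5):
  c_1 = (2)·(11) + (2)·(-4) + (1)·(0) + (0)·(6) + (2)·(14) + (4)·(-13) + (2)·(5) = 0
  c_2 = (0)·(11) + (0)·(-4) + (0)·(0) + (0)·(6) + (2)·(14) + (2)·(-13) + (1)·(5) = 7
  c_3 = (0)·(11) + (0)·(-4) + (0)·(0) + (1)·(6) + (0)·(14) + (0)·(-13) + (0)·(5) = 6
  c_4 = (2)·(11) + (1)·(-4) + (0)·(0) + (0)·(6) + (-1)·(14) + (0)·(-13) + (0)·(5) = 4
  c_5 = (-1)·(11) + (0)·(-4) + (0)·(0) + (0)·(6) + (4)·(14) + (4)·(-13) + (2)·(5) = 3
  c_6 = (0)·(11) + (0)·(-4) + (0)·(0) + (0)·(6) + (-3)·(14) + (-4)·(-13) + (-2)·(5) = 0
  c_7 = (0)·(11) + (0)·(-4) + (0)·(0) + (0)·(6) + (1)·(14) + (1)·(-13) + (0)·(5) = 1
p = 3; digits c_i = Σ_j d_{ij}·3^j, 0 ≤ d_{ij} < 3:
  c_1 = 0
  c_2 = 7 = 1·3^0 + 2·3^1
  c_3 = 6 = 0·3^0 + 2·3^1
  c_4 = 4 = 1·3^0 + 1·3^1
  c_5 = 3 = 0·3^0 + 1·3^1
  c_6 = 0
  c_7 = 1 = 1·3^0
λ_0 = (0, 1, 0, 1, 0, 0, 1)
λ_1 = (0, 2, 2, 1, 1, 0, 0)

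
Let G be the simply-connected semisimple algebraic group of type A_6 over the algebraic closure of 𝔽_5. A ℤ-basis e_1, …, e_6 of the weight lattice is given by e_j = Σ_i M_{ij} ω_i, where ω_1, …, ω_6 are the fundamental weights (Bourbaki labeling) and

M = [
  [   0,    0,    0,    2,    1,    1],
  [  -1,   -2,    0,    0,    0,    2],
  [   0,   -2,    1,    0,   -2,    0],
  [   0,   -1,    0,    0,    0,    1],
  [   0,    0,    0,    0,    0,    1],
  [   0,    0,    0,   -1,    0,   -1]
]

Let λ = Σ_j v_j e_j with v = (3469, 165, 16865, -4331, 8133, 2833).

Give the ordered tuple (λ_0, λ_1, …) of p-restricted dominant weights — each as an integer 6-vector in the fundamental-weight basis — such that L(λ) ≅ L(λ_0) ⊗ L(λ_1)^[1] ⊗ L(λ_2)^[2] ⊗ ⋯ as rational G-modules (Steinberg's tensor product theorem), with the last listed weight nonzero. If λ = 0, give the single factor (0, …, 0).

((4, 2, 4, 3, 3, 3), (0, 3, 3, 3, 1, 4), (2, 4, 0, 1, 3, 4), (3, 4, 2, 1, 2, 1), (3, 2, 0, 4, 4, 2))

Compute c_i = Σ_j M_{ij} v_j with v = (3469, 165, 16865, -4331, 8133, 2833):
  c_1 = 0·3469 + 0·165 + 0·16865 + (2)·(-4331) + 1·8133 + 1·2833 = 2304
  c_2 = (-1)·(3469) + (-2)·(165) + 0·16865 + (0)·(-4331) + 0·8133 + 2·2833 = 1867
  c_3 = 0·3469 + (-2)·(165) + 1·16865 + (0)·(-4331) + (-2)·(8133) + 0·2833 = 269
  c_4 = 0·3469 + (-1)·(165) + 0·16865 + (0)·(-4331) + 0·8133 + 1·2833 = 2668
  c_5 = 0·3469 + 0·165 + 0·16865 + (0)·(-4331) + 0·8133 + 1·2833 = 2833
  c_6 = 0·3469 + 0·165 + 0·16865 + (-1)·(-4331) + 0·8133 + (-1)·(2833) = 1498
Base-5 expansion of each c_i:
  c_1 = 2304 = 4·5^0 + 0·5^1 + 2·5^2 + 3·5^3 + 3·5^4
  c_2 = 1867 = 2·5^0 + 3·5^1 + 4·5^2 + 4·5^3 + 2·5^4
  c_3 = 269 = 4·5^0 + 3·5^1 + 0·5^2 + 2·5^3
  c_4 = 2668 = 3·5^0 + 3·5^1 + 1·5^2 + 1·5^3 + 4·5^4
  c_5 = 2833 = 3·5^0 + 1·5^1 + 3·5^2 + 2·5^3 + 4·5^4
  c_6 = 1498 = 3·5^0 + 4·5^1 + 4·5^2 + 1·5^3 + 2·5^4
p-restricted factor λ_0 = (4, 2, 4, 3, 3, 3)
p-restricted factor λ_1 = (0, 3, 3, 3, 1, 4)
p-restricted factor λ_2 = (2, 4, 0, 1, 3, 4)
p-restricted factor λ_3 = (3, 4, 2, 1, 2, 1)
p-restricted factor λ_4 = (3, 2, 0, 4, 4, 2)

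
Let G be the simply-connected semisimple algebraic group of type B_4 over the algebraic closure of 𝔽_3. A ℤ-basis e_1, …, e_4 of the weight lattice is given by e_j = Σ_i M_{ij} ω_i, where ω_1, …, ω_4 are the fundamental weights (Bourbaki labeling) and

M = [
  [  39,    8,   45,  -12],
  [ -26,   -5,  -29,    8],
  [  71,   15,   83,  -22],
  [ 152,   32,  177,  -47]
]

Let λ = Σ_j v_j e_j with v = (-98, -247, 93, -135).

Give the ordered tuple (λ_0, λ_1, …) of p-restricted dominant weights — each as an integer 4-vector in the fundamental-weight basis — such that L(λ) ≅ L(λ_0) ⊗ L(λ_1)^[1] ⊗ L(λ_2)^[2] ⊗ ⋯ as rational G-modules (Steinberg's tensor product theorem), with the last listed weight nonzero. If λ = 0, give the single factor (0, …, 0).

((1, 0, 2, 0), (2, 2, 2, 2), (0, 0, 2, 0))

ω-coordinates c = M·v, v = (-98, -247, 93, -135):
  c_1 = (39)·(-98) + (8)·(-247) + 45·93 + (-12)·(-135) = 7
  c_2 = (-26)·(-98) + (-5)·(-247) + (-29)·(93) + (8)·(-135) = 6
  c_3 = (71)·(-98) + (15)·(-247) + 83·93 + (-22)·(-135) = 26
  c_4 = (152)·(-98) + (32)·(-247) + 177·93 + (-47)·(-135) = 6
Expand coordinatewise in base 3:
  c_1 = 7 = 1·3^0 + 2·3^1
  c_2 = 6 = 0·3^0 + 2·3^1
  c_3 = 26 = 2·3^0 + 2·3^1 + 2·3^2
  c_4 = 6 = 0·3^0 + 2·3^1
Factor λ_0 = (1, 0, 2, 0)
Factor λ_1 = (2, 2, 2, 2)
Factor λ_2 = (0, 0, 2, 0)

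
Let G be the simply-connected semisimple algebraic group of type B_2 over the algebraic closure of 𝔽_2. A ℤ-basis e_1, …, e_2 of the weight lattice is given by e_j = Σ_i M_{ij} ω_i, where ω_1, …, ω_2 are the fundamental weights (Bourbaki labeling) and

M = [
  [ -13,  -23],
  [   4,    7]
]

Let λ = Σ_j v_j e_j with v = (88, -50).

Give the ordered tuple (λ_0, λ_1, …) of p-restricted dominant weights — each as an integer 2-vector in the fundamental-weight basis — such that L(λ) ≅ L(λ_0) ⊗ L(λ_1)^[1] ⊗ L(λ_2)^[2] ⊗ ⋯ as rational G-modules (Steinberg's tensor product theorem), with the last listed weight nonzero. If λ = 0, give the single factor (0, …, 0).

In the fundamental-weight basis, λ has coordinates c = M·v (v = (88, -50)):
  c_1 = (-13)·(88) + (-23)·(-50) = 6
  c_2 = 4·88 + (7)·(-50) = 2
Writing each c_i in base p = 2:
  c_1 = 6 = 0·2^0 + 1·2^1 + 1·2^2
  c_2 = 2 = 0·2^0 + 1·2^1
λ_0 = (0, 0)
λ_1 = (1, 1)
λ_2 = (1, 0)

((0, 0), (1, 1), (1, 0))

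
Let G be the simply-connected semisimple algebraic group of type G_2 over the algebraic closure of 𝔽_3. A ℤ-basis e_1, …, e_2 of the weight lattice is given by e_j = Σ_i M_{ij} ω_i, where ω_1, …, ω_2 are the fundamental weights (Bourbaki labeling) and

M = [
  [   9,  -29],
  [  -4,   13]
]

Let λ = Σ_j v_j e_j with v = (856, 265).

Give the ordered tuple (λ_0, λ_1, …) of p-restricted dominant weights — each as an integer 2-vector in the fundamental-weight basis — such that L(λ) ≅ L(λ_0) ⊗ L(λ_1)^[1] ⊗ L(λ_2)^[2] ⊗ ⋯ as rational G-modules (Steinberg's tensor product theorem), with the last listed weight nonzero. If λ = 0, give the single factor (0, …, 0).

((1, 0), (0, 1), (2, 2))

Converting to the ω-basis (c_i = row i of M dotted with v = (856, 265)):
  c_1 = (9)·(856) + (-29)·(265) = 19
  c_2 = (-4)·(856) + (13)·(265) = 21
Writing each c_i in base p = 3:
  c_1 = 19 = 1·3^0 + 0·3^1 + 2·3^2
  c_2 = 21 = 0·3^0 + 1·3^1 + 2·3^2
p-restricted factor λ_0 = (1, 0)
p-restricted factor λ_1 = (0, 1)
p-restricted factor λ_2 = (2, 2)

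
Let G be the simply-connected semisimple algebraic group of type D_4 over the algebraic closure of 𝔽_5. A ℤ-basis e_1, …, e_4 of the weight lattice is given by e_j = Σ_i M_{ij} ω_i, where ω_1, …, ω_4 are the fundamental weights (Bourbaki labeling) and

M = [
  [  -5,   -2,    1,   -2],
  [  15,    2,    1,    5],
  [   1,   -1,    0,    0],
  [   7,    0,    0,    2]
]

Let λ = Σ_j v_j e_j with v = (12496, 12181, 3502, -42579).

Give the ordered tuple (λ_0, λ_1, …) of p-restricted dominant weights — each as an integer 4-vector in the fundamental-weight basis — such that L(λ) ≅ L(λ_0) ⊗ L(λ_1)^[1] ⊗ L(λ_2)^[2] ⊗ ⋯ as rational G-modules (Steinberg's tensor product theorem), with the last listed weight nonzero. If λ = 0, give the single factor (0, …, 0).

((3, 4, 0, 4), (3, 1, 3, 2), (2, 1, 2, 2), (4, 4, 2, 3), (2, 3, 0, 3))

Converting to the ω-basis (c_i = row i of M dotted with v = (12496, 12181, 3502, -42579)):
  c_1 = (-5)·(12496) + (-2)·(12181) + (1)·(3502) + (-2)·(-42579) = 1818
  c_2 = (15)·(12496) + (2)·(12181) + (1)·(3502) + (5)·(-42579) = 2409
  c_3 = (1)·(12496) + (-1)·(12181) + (0)·(3502) + (0)·(-42579) = 315
  c_4 = (7)·(12496) + (0)·(12181) + (0)·(3502) + (2)·(-42579) = 2314
Writing each c_i in base p = 5:
  c_1 = 1818 = 3·5^0 + 3·5^1 + 2·5^2 + 4·5^3 + 2·5^4
  c_2 = 2409 = 4·5^0 + 1·5^1 + 1·5^2 + 4·5^3 + 3·5^4
  c_3 = 315 = 0·5^0 + 3·5^1 + 2·5^2 + 2·5^3
  c_4 = 2314 = 4·5^0 + 2·5^1 + 2·5^2 + 3·5^3 + 3·5^4
p-restricted factor λ_0 = (3, 4, 0, 4)
p-restricted factor λ_1 = (3, 1, 3, 2)
p-restricted factor λ_2 = (2, 1, 2, 2)
p-restricted factor λ_3 = (4, 4, 2, 3)
p-restricted factor λ_4 = (2, 3, 0, 3)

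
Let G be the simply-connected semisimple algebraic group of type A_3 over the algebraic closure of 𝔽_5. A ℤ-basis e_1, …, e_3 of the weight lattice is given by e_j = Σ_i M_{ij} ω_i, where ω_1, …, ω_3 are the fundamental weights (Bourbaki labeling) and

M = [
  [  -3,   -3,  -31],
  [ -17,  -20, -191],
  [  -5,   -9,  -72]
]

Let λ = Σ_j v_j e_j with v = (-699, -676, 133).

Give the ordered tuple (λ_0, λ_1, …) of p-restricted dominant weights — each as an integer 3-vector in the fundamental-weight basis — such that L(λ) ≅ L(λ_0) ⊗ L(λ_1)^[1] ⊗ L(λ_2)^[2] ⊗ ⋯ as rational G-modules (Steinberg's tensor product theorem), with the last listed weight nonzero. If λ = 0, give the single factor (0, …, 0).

Change of basis e → ω: c = M·v where v = (-699, -676, 133):
  c_1 = (-3)·(-699) + (-3)·(-676) + (-31)·(133) = 2
  c_2 = (-17)·(-699) + (-20)·(-676) + (-191)·(133) = 0
  c_3 = (-5)·(-699) + (-9)·(-676) + (-72)·(133) = 3
Base-5 expansion of each c_i:
  c_1 = 2 = 2·5^0
  c_2 = 0
  c_3 = 3 = 3·5^0
Factor λ_0 = (2, 0, 3)

((2, 0, 3),)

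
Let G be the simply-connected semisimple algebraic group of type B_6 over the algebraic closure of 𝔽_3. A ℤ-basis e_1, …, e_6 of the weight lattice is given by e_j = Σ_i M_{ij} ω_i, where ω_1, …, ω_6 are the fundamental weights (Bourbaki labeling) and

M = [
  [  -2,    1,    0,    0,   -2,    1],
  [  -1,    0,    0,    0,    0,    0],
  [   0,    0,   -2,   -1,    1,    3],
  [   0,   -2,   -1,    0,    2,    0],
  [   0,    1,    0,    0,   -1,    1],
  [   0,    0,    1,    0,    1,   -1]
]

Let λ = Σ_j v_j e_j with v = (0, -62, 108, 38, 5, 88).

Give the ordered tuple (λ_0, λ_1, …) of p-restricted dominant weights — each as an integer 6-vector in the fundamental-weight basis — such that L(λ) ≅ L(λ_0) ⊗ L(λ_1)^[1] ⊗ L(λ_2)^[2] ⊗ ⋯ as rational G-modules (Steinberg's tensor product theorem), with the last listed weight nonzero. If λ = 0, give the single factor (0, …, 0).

Compute c_i = Σ_j M_{ij} v_j with v = (0, -62, 108, 38, 5, 88):
  c_1 = -2*0 + 1*-62 + 0*108 + 0*38 + -2*5 + 1*88 = 16
  c_2 = -1*0 + 0*-62 + 0*108 + 0*38 + 0*5 + 0*88 = 0
  c_3 = 0*0 + 0*-62 + -2*108 + -1*38 + 1*5 + 3*88 = 15
  c_4 = 0*0 + -2*-62 + -1*108 + 0*38 + 2*5 + 0*88 = 26
  c_5 = 0*0 + 1*-62 + 0*108 + 0*38 + -1*5 + 1*88 = 21
  c_6 = 0*0 + 0*-62 + 1*108 + 0*38 + 1*5 + -1*88 = 25
Expand coordinatewise in base 3:
  c_1 = 16 = 1·3^0 + 2·3^1 + 1·3^2
  c_2 = 0
  c_3 = 15 = 0·3^0 + 2·3^1 + 1·3^2
  c_4 = 26 = 2·3^0 + 2·3^1 + 2·3^2
  c_5 = 21 = 0·3^0 + 1·3^1 + 2·3^2
  c_6 = 25 = 1·3^0 + 2·3^1 + 2·3^2
λ_0 = (1, 0, 0, 2, 0, 1)
λ_1 = (2, 0, 2, 2, 1, 2)
λ_2 = (1, 0, 1, 2, 2, 2)

((1, 0, 0, 2, 0, 1), (2, 0, 2, 2, 1, 2), (1, 0, 1, 2, 2, 2))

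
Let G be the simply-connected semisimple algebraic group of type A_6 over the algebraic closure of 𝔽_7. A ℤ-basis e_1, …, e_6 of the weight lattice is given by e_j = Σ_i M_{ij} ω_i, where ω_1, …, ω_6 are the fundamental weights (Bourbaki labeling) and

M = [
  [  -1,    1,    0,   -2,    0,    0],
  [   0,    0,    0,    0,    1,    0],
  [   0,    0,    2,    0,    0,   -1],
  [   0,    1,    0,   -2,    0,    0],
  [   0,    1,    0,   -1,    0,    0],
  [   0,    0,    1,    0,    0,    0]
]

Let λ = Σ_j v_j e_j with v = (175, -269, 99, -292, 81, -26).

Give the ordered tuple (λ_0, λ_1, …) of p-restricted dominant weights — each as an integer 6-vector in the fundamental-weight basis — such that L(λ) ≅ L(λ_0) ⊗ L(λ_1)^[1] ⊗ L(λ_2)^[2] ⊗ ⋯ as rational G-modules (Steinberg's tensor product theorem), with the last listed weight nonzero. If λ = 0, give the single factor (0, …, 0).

ω-coordinates c = M·v, v = (175, -269, 99, -292, 81, -26):
  c_1 = (-1)·(175) + (1)·(-269) + 0·99 + (-2)·(-292) + 0·81 + (0)·(-26) = 140
  c_2 = 0·175 + (0)·(-269) + 0·99 + (0)·(-292) + 1·81 + (0)·(-26) = 81
  c_3 = 0·175 + (0)·(-269) + 2·99 + (0)·(-292) + 0·81 + (-1)·(-26) = 224
  c_4 = 0·175 + (1)·(-269) + 0·99 + (-2)·(-292) + 0·81 + (0)·(-26) = 315
  c_5 = 0·175 + (1)·(-269) + 0·99 + (-1)·(-292) + 0·81 + (0)·(-26) = 23
  c_6 = 0·175 + (0)·(-269) + 1·99 + (0)·(-292) + 0·81 + (0)·(-26) = 99
p = 7; digits c_i = Σ_j d_{ij}·7^j, 0 ≤ d_{ij} < 7:
  c_1 = 140 = 0·7^0 + 6·7^1 + 2·7^2
  c_2 = 81 = 4·7^0 + 4·7^1 + 1·7^2
  c_3 = 224 = 0·7^0 + 4·7^1 + 4·7^2
  c_4 = 315 = 0·7^0 + 3·7^1 + 6·7^2
  c_5 = 23 = 2·7^0 + 3·7^1
  c_6 = 99 = 1·7^0 + 0·7^1 + 2·7^2
p-restricted factor λ_0 = (0, 4, 0, 0, 2, 1)
p-restricted factor λ_1 = (6, 4, 4, 3, 3, 0)
p-restricted factor λ_2 = (2, 1, 4, 6, 0, 2)

((0, 4, 0, 0, 2, 1), (6, 4, 4, 3, 3, 0), (2, 1, 4, 6, 0, 2))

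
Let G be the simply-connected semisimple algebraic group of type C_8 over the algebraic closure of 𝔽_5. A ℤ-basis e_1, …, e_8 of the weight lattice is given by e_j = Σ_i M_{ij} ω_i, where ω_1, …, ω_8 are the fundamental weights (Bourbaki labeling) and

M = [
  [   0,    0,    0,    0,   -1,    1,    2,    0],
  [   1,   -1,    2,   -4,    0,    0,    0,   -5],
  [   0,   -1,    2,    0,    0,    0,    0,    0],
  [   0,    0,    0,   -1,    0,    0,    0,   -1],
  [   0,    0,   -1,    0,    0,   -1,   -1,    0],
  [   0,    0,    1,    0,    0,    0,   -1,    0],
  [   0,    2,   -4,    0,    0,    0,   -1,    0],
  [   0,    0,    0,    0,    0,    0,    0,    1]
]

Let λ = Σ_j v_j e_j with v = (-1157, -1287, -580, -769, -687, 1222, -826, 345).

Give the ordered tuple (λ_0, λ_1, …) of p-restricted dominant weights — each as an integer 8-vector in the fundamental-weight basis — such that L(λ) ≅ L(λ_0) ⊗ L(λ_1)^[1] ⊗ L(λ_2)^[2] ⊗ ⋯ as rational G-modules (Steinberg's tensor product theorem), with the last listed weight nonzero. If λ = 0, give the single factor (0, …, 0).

((2, 1, 2, 4, 4, 1, 2, 0), (1, 4, 0, 4, 1, 4, 4, 4), (0, 2, 0, 1, 2, 4, 2, 3), (2, 2, 1, 3, 1, 1, 4, 2))

Compute c_i = Σ_j M_{ij} v_j with v = (-1157, -1287, -580, -769, -687, 1222, -826, 345):
  c_1 = (0)·(-1157) + (0)·(-1287) + (0)·(-580) + (0)·(-769) + (-1)·(-687) + 1·1222 + (2)·(-826) + 0·345 = 257
  c_2 = (1)·(-1157) + (-1)·(-1287) + (2)·(-580) + (-4)·(-769) + (0)·(-687) + 0·1222 + (0)·(-826) + (-5)·(345) = 321
  c_3 = (0)·(-1157) + (-1)·(-1287) + (2)·(-580) + (0)·(-769) + (0)·(-687) + 0·1222 + (0)·(-826) + 0·345 = 127
  c_4 = (0)·(-1157) + (0)·(-1287) + (0)·(-580) + (-1)·(-769) + (0)·(-687) + 0·1222 + (0)·(-826) + (-1)·(345) = 424
  c_5 = (0)·(-1157) + (0)·(-1287) + (-1)·(-580) + (0)·(-769) + (0)·(-687) + (-1)·(1222) + (-1)·(-826) + 0·345 = 184
  c_6 = (0)·(-1157) + (0)·(-1287) + (1)·(-580) + (0)·(-769) + (0)·(-687) + 0·1222 + (-1)·(-826) + 0·345 = 246
  c_7 = (0)·(-1157) + (2)·(-1287) + (-4)·(-580) + (0)·(-769) + (0)·(-687) + 0·1222 + (-1)·(-826) + 0·345 = 572
  c_8 = (0)·(-1157) + (0)·(-1287) + (0)·(-580) + (0)·(-769) + (0)·(-687) + 0·1222 + (0)·(-826) + 1·345 = 345
Writing each c_i in base p = 5:
  c_1 = 257 = 2·5^0 + 1·5^1 + 0·5^2 + 2·5^3
  c_2 = 321 = 1·5^0 + 4·5^1 + 2·5^2 + 2·5^3
  c_3 = 127 = 2·5^0 + 0·5^1 + 0·5^2 + 1·5^3
  c_4 = 424 = 4·5^0 + 4·5^1 + 1·5^2 + 3·5^3
  c_5 = 184 = 4·5^0 + 1·5^1 + 2·5^2 + 1·5^3
  c_6 = 246 = 1·5^0 + 4·5^1 + 4·5^2 + 1·5^3
  c_7 = 572 = 2·5^0 + 4·5^1 + 2·5^2 + 4·5^3
  c_8 = 345 = 0·5^0 + 4·5^1 + 3·5^2 + 2·5^3
Factor λ_0 = (2, 1, 2, 4, 4, 1, 2, 0)
Factor λ_1 = (1, 4, 0, 4, 1, 4, 4, 4)
Factor λ_2 = (0, 2, 0, 1, 2, 4, 2, 3)
Factor λ_3 = (2, 2, 1, 3, 1, 1, 4, 2)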